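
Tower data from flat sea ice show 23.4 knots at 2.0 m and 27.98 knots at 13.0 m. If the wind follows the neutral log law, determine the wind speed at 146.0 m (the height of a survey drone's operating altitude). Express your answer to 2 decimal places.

Log law: V ∝ ln(z/z₀). From the pair, with r = V₁/V₂ = 0.83631,
ln z₀ = (ln z₁ − r·ln z₂)/(1 − r) = (0.6931 − 0.83631×2.5649)/0.16369 = -8.8702 → z₀ = 0.0001405 m
V₃ = V₁ · ln(z₃/z₀)/ln(z₁/z₀) = 23.4 × 13.8538/9.5634 = 33.8981 knots

33.90 knots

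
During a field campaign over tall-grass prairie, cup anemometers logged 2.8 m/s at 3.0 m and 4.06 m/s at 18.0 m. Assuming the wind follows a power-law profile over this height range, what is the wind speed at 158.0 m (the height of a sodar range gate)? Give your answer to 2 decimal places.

First find α: α = ln(V₂/V₁)/ln(z₂/z₁) = ln(4.06/2.8)/ln(18.0/3.0) = 0.37156/1.79176 = 0.2074
Extrapolate from 18.0 m to 158.0 m: V₃ = 4.06 × (158.0/18.0)^0.2074 = 4.06 × 1.5690 = 6.3703 m/s

6.37 m/s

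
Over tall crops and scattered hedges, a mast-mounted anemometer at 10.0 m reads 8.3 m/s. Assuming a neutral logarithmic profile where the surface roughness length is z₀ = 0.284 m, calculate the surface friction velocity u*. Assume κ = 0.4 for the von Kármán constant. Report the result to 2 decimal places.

u* ≈ 0.93 m/s

Log law: V(z) = (u*/κ) · ln(z/z₀) ⇒ u* = κ · V / ln(z/z₀)
u* = 0.4 × 8.3 / ln(10.0/0.284) = 0.4 × 8.3 / 3.5614
   = 3.3200 / 3.5614 = 0.9322 m/s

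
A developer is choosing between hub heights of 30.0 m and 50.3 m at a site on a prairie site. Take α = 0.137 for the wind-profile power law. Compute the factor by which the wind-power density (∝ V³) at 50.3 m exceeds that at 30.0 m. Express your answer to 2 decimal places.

1.24

Speed ratio: V_B/V_A = (z_B/z_A)^α = (50.3/30.0)^0.137 = (1.6767)^0.137 = 1.07337
Power-density ratio: P_B/P_A = (V_B/V_A)³ = (1.07337)³ = 1.23665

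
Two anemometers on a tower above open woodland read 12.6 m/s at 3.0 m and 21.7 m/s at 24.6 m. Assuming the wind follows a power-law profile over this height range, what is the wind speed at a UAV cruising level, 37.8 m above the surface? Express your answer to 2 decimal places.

24.25 m/s

First find α: α = ln(V₂/V₁)/ln(z₂/z₁) = ln(21.7/12.6)/ln(24.6/3.0) = 0.54362/2.10413 = 0.2584
Extrapolate from 24.6 m to 37.8 m: V₃ = 21.7 × (37.8/24.6)^0.2584 = 21.7 × 1.1174 = 24.2470 m/s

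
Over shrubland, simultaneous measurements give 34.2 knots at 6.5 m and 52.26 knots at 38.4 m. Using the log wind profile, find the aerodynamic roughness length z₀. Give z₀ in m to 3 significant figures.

z₀ ≈ 0.225 m

Log law: V(z) ∝ ln(z/z₀). With r = V₁/V₂ = 34.2/52.26 = 0.65442,
r · ln(z₂/z₀) = ln(z₁/z₀) ⇒ ln z₀ = (ln z₁ − r·ln z₂)/(1 − r)
ln z₀ = (1.87180 − 0.65442×3.64806) / 0.34558 = -1.4919
z₀ = exp(-1.4919) = 0.2250 m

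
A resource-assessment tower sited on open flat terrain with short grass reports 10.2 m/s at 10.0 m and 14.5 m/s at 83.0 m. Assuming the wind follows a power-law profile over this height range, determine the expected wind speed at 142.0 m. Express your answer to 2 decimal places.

15.85 m/s

First find α: α = ln(V₂/V₁)/ln(z₂/z₁) = ln(14.5/10.2)/ln(83.0/10.0) = 0.35176/2.11626 = 0.1662
Extrapolate from 83.0 m to 142.0 m: V₃ = 14.5 × (142.0/83.0)^0.1662 = 14.5 × 1.0934 = 15.8537 m/s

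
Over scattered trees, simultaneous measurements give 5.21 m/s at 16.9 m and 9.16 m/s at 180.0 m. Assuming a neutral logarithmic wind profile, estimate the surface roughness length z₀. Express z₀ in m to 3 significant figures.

Log law: V(z) ∝ ln(z/z₀). With r = V₁/V₂ = 5.21/9.16 = 0.56878,
r · ln(z₂/z₀) = ln(z₁/z₀) ⇒ ln z₀ = (ln z₁ − r·ln z₂)/(1 − r)
ln z₀ = (2.82731 − 0.56878×5.19296) / 0.43122 = -0.2929
z₀ = exp(-0.2929) = 0.7461 m

z₀ ≈ 0.746 m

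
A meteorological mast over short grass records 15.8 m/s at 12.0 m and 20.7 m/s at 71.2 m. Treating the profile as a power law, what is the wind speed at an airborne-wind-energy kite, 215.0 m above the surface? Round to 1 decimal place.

24.5 m/s

First find α: α = ln(V₂/V₁)/ln(z₂/z₁) = ln(20.7/15.8)/ln(71.2/12.0) = 0.27012/1.78059 = 0.1517
Extrapolate from 71.2 m to 215.0 m: V₃ = 20.7 × (215.0/71.2)^0.1517 = 20.7 × 1.1825 = 24.4784 m/s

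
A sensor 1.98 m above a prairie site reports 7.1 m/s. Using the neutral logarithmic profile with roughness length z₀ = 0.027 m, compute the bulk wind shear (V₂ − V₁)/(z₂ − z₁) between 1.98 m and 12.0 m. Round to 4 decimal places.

0.2973 m/s/m

Log law: V₂ = V₁ · ln(z₂/z₀)/ln(z₁/z₀) = 7.1 × 6.0968/4.2950 = 10.0785 m/s
ΔV/Δz = (10.0785 − 7.1)/(12.0 − 1.98) = 2.9785/10.0200 = 0.29726 m/s/m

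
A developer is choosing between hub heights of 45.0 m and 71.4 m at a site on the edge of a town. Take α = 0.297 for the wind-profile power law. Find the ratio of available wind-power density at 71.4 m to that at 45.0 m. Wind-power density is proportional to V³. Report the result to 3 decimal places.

Speed ratio: V_B/V_A = (z_B/z_A)^α = (71.4/45.0)^0.297 = (1.5867)^0.297 = 1.14695
Power-density ratio: P_B/P_A = (V_B/V_A)³ = (1.14695)³ = 1.50880

1.509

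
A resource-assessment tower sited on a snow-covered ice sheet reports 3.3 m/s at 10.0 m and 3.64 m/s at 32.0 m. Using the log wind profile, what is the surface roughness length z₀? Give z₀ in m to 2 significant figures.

z₀ ≈ 0.00013 m

Log law: V(z) ∝ ln(z/z₀). With r = V₁/V₂ = 3.3/3.64 = 0.90659,
r · ln(z₂/z₀) = ln(z₁/z₀) ⇒ ln z₀ = (ln z₁ − r·ln z₂)/(1 − r)
ln z₀ = (2.30259 − 0.90659×3.46574) / 0.09341 = -8.9868
z₀ = exp(-8.9868) = 0.0001250 m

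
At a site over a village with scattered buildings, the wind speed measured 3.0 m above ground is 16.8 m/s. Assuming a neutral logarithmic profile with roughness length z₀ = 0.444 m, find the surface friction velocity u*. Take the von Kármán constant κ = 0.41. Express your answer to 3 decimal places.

Log law: V(z) = (u*/κ) · ln(z/z₀) ⇒ u* = κ · V / ln(z/z₀)
u* = 0.41 × 16.8 / ln(3.0/0.444) = 0.41 × 16.8 / 1.9105
   = 6.8880 / 1.9105 = 3.6053 m/s

u* ≈ 3.605 m/s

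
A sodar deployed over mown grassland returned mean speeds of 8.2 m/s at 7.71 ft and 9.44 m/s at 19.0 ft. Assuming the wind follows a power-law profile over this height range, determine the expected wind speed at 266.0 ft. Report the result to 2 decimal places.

14.25 m/s

First find α: α = ln(V₂/V₁)/ln(z₂/z₁) = ln(9.44/8.2)/ln(19.0/7.71) = 0.14082/0.90192 = 0.1561
Extrapolate from 19.0 ft to 266.0 ft: V₃ = 9.44 × (266.0/19.0)^0.1561 = 9.44 × 1.5099 = 14.2536 m/s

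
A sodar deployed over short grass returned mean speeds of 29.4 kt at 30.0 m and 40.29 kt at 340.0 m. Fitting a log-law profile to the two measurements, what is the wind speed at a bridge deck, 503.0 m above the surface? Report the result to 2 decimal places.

42.05 kt

Log law: V ∝ ln(z/z₀). From the pair, with r = V₁/V₂ = 0.72971,
ln z₀ = (ln z₁ − r·ln z₂)/(1 − r) = (3.4012 − 0.72971×5.8289)/0.27029 = -3.1531 → z₀ = 0.04272 m
V₃ = V₁ · ln(z₃/z₀)/ln(z₁/z₀) = 29.4 × 9.3736/6.5543 = 42.0468 kt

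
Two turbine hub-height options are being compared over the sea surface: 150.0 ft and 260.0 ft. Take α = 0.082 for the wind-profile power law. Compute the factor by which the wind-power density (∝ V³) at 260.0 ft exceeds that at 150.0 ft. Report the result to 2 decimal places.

Speed ratio: V_B/V_A = (z_B/z_A)^α = (260.0/150.0)^0.082 = (1.7333)^0.082 = 1.04614
Power-density ratio: P_B/P_A = (V_B/V_A)³ = (1.04614)³ = 1.14489

1.14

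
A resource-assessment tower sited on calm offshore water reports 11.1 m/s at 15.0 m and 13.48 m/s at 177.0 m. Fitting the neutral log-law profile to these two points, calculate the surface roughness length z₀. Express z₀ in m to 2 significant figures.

z₀ ≈ 0.00015 m

Log law: V(z) ∝ ln(z/z₀). With r = V₁/V₂ = 11.1/13.48 = 0.82344,
r · ln(z₂/z₀) = ln(z₁/z₀) ⇒ ln z₀ = (ln z₁ − r·ln z₂)/(1 − r)
ln z₀ = (2.70805 − 0.82344×5.17615) / 0.17656 = -8.8028
z₀ = exp(-8.8028) = 0.0001503 m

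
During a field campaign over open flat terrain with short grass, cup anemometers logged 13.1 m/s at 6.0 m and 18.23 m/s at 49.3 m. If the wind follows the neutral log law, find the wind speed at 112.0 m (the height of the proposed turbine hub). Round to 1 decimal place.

Log law: V ∝ ln(z/z₀). From the pair, with r = V₁/V₂ = 0.71860,
ln z₀ = (ln z₁ − r·ln z₂)/(1 − r) = (1.7918 − 0.71860×3.8979)/0.28140 = -3.5866 → z₀ = 0.02769 m
V₃ = V₁ · ln(z₃/z₀)/ln(z₁/z₀) = 13.1 × 8.3051/5.3783 = 20.2287 m/s

20.2 m/s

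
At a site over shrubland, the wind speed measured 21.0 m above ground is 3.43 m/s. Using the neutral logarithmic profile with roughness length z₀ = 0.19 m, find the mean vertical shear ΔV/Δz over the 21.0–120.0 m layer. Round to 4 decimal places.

Log law: V₂ = V₁ · ln(z₂/z₀)/ln(z₁/z₀) = 3.43 × 6.4482/4.7053 = 4.7006 m/s
ΔV/Δz = (4.7006 − 3.43)/(120.0 − 21.0) = 1.2706/99.0000 = 0.01283 m/s/m

0.0128 m/s/m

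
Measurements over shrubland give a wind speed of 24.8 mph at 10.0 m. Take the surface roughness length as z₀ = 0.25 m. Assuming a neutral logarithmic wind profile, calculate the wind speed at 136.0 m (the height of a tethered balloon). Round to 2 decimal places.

Log law: V(z) ∝ ln(z/z₀), so V₂/V₁ = ln(z₂/z₀) / ln(z₁/z₀).
ln(136.0/0.25) = 6.2989, ln(10.0/0.25) = 3.6889
V₂ = 24.8 × 6.2989/3.6889 = 24.8 × 1.7076 = 42.3473 mph

42.35 mph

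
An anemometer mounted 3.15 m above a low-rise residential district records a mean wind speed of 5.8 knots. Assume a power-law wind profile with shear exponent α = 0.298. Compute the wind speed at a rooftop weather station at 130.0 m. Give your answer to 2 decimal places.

Power-law profile: V₂ = V₁ · (z₂/z₁)^α
V₂ = 5.8 × (130.0/3.15)^0.298 = 5.8 × (41.2698)^0.298
    = 5.8 × 3.0301 = 17.5746 knots

17.57 knots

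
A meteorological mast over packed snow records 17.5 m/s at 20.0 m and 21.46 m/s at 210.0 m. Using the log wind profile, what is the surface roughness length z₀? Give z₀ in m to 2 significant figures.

Log law: V(z) ∝ ln(z/z₀). With r = V₁/V₂ = 17.5/21.46 = 0.81547,
r · ln(z₂/z₀) = ln(z₁/z₀) ⇒ ln z₀ = (ln z₁ − r·ln z₂)/(1 − r)
ln z₀ = (2.99573 − 0.81547×5.34711) / 0.18453 = -7.3954
z₀ = exp(-7.3954) = 0.0006140 m

z₀ ≈ 0.00061 m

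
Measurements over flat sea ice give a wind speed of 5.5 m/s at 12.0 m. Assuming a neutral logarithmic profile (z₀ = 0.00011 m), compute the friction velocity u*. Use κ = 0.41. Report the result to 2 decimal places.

u* ≈ 0.19 m/s

Log law: V(z) = (u*/κ) · ln(z/z₀) ⇒ u* = κ · V / ln(z/z₀)
u* = 0.41 × 5.5 / ln(12.0/0.00011) = 0.41 × 5.5 / 11.5999
   = 2.2550 / 11.5999 = 0.1944 m/s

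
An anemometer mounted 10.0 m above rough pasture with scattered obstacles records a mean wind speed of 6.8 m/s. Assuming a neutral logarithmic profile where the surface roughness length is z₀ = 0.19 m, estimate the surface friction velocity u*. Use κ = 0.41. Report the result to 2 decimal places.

u* ≈ 0.70 m/s

Log law: V(z) = (u*/κ) · ln(z/z₀) ⇒ u* = κ · V / ln(z/z₀)
u* = 0.41 × 6.8 / ln(10.0/0.19) = 0.41 × 6.8 / 3.9633
   = 2.7880 / 3.9633 = 0.7035 m/s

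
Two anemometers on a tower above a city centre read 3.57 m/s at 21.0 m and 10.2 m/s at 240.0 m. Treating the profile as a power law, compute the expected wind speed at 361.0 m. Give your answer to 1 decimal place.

First find α: α = ln(V₂/V₁)/ln(z₂/z₁) = ln(10.2/3.57)/ln(240.0/21.0) = 1.04982/2.43612 = 0.4309
Extrapolate from 240.0 m to 361.0 m: V₃ = 10.2 × (361.0/240.0)^0.4309 = 10.2 × 1.1924 = 12.1620 m/s

12.2 m/s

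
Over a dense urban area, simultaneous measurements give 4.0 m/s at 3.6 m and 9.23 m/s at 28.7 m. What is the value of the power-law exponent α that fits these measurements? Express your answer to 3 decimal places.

Power law: V₂/V₁ = (z₂/z₁)^α ⇒ α = ln(V₂/V₁) / ln(z₂/z₁)
α = ln(9.23/4.0) / ln(28.7/3.6) = ln(2.3075) / ln(7.9722)
  = 0.83616 / 2.07596 = 0.40278

α ≈ 0.403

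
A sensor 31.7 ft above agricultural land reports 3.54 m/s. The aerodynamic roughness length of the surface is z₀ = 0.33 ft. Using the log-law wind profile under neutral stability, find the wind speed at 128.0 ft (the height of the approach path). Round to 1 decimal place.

4.6 m/s

Log law: V(z) ∝ ln(z/z₀), so V₂/V₁ = ln(z₂/z₀) / ln(z₁/z₀).
ln(128.0/0.33) = 5.9607, ln(31.7/0.33) = 4.5650
V₂ = 3.54 × 5.9607/4.5650 = 3.54 × 1.3057 = 4.6223 m/s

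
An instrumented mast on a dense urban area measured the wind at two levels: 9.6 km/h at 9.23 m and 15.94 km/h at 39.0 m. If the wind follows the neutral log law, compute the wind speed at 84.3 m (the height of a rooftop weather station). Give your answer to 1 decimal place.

19.3 km/h

Log law: V ∝ ln(z/z₀). From the pair, with r = V₁/V₂ = 0.60226,
ln z₀ = (ln z₁ − r·ln z₂)/(1 − r) = (2.2225 − 0.60226×3.6636)/0.39774 = 0.0403 → z₀ = 1.041 m
V₃ = V₁ · ln(z₃/z₀)/ln(z₁/z₀) = 9.6 × 4.3940/2.1821 = 19.3312 km/h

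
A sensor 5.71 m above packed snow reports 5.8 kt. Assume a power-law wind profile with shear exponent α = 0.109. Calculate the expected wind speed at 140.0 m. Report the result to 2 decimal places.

Power-law profile: V₂ = V₁ · (z₂/z₁)^α
V₂ = 5.8 × (140.0/5.71)^0.109 = 5.8 × (24.5184)^0.109
    = 5.8 × 1.4173 = 8.2202 kt

8.22 kt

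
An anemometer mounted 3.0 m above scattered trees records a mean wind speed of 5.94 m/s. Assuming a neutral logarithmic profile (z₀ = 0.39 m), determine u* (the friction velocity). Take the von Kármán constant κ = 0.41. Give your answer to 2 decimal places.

Log law: V(z) = (u*/κ) · ln(z/z₀) ⇒ u* = κ · V / ln(z/z₀)
u* = 0.41 × 5.94 / ln(3.0/0.39) = 0.41 × 5.94 / 2.0402
   = 2.4354 / 2.0402 = 1.1937 m/s

u* ≈ 1.19 m/s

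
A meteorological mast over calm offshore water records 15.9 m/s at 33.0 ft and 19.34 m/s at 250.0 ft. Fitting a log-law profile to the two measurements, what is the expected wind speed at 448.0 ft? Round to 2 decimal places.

Log law: V ∝ ln(z/z₀). From the pair, with r = V₁/V₂ = 0.82213,
ln z₀ = (ln z₁ − r·ln z₂)/(1 − r) = (3.4965 − 0.82213×5.5215)/0.17787 = -5.8630 → z₀ = 0.002843 ft
V₃ = V₁ · ln(z₃/z₀)/ln(z₁/z₀) = 15.9 × 11.9678/9.3595 = 20.3310 m/s

20.33 m/s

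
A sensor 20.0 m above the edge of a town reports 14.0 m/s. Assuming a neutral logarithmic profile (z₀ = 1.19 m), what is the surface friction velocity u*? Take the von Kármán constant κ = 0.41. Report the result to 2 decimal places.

u* ≈ 2.03 m/s

Log law: V(z) = (u*/κ) · ln(z/z₀) ⇒ u* = κ · V / ln(z/z₀)
u* = 0.41 × 14.0 / ln(20.0/1.19) = 0.41 × 14.0 / 2.8218
   = 5.7400 / 2.8218 = 2.0342 m/s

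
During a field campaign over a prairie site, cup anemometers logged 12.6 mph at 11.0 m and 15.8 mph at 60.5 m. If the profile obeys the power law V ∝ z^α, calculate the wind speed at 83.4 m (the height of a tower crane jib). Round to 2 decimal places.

First find α: α = ln(V₂/V₁)/ln(z₂/z₁) = ln(15.8/12.6)/ln(60.5/11.0) = 0.22631/1.70475 = 0.1328
Extrapolate from 60.5 m to 83.4 m: V₃ = 15.8 × (83.4/60.5)^0.1328 = 15.8 × 1.0435 = 16.4879 mph

16.49 mph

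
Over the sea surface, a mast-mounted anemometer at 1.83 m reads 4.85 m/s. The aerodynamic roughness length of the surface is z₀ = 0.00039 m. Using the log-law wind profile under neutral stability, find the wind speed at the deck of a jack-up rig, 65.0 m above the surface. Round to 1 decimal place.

Log law: V(z) ∝ ln(z/z₀), so V₂/V₁ = ln(z₂/z₀) / ln(z₁/z₀).
ln(65.0/0.00039) = 12.0238, ln(1.83/0.00039) = 8.4537
V₂ = 4.85 × 12.0238/8.4537 = 4.85 × 1.4223 = 6.8982 m/s

6.9 m/s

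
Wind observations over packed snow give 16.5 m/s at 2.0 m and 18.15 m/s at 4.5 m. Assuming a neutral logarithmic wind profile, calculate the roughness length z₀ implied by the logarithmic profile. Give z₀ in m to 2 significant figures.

z₀ ≈ 0.00060 m

Log law: V(z) ∝ ln(z/z₀). With r = V₁/V₂ = 16.5/18.15 = 0.90909,
r · ln(z₂/z₀) = ln(z₁/z₀) ⇒ ln z₀ = (ln z₁ − r·ln z₂)/(1 − r)
ln z₀ = (0.69315 − 0.90909×1.50408) / 0.09091 = -7.4162
z₀ = exp(-7.4162) = 0.0006015 m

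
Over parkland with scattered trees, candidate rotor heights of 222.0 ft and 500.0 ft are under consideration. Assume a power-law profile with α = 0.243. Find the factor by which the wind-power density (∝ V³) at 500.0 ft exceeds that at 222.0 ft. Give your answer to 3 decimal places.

Speed ratio: V_B/V_A = (z_B/z_A)^α = (500.0/222.0)^0.243 = (2.2523)^0.243 = 1.21811
Power-density ratio: P_B/P_A = (V_B/V_A)³ = (1.21811)³ = 1.80741

1.807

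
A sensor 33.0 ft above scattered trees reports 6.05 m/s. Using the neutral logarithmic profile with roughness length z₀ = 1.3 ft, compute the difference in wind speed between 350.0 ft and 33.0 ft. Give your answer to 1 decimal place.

4.4 m/s

Log law: V₂ = V₁ · ln(z₂/z₀)/ln(z₁/z₀) = 6.05 × 5.5956/3.2341 = 10.4674 m/s
ΔV = 10.4674 − 6.05 = 4.4174 m/s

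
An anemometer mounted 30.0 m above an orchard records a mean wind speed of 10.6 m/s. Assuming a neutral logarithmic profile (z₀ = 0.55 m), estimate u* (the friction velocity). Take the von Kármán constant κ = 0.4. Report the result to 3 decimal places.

u* ≈ 1.060 m/s

Log law: V(z) = (u*/κ) · ln(z/z₀) ⇒ u* = κ · V / ln(z/z₀)
u* = 0.4 × 10.6 / ln(30.0/0.55) = 0.4 × 10.6 / 3.9990
   = 4.2400 / 3.9990 = 1.0603 m/s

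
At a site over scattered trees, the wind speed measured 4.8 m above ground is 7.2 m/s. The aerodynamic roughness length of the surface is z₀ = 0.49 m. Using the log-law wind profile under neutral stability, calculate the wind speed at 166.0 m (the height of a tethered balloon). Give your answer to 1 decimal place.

Log law: V(z) ∝ ln(z/z₀), so V₂/V₁ = ln(z₂/z₀) / ln(z₁/z₀).
ln(166.0/0.49) = 5.8253, ln(4.8/0.49) = 2.2820
V₂ = 7.2 × 5.8253/2.2820 = 7.2 × 2.5528 = 18.3800 m/s

18.4 m/s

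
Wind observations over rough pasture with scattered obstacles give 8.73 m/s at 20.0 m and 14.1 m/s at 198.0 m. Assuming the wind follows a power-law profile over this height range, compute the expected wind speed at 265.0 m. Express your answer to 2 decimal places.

14.99 m/s

First find α: α = ln(V₂/V₁)/ln(z₂/z₁) = ln(14.1/8.73)/ln(198.0/20.0) = 0.47941/2.29253 = 0.2091
Extrapolate from 198.0 m to 265.0 m: V₃ = 14.1 × (265.0/198.0)^0.2091 = 14.1 × 1.0628 = 14.9861 m/s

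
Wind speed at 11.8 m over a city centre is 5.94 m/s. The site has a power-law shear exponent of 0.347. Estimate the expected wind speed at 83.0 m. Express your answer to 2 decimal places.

11.69 m/s

Power-law profile: V₂ = V₁ · (z₂/z₁)^α
V₂ = 5.94 × (83.0/11.8)^0.347 = 5.94 × (7.0339)^0.347
    = 5.94 × 1.9678 = 11.6886 m/s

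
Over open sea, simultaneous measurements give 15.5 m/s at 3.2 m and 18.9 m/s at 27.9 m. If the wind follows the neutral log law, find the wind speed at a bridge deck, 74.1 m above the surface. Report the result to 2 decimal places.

20.43 m/s

Log law: V ∝ ln(z/z₀). From the pair, with r = V₁/V₂ = 0.82011,
ln z₀ = (ln z₁ − r·ln z₂)/(1 − r) = (1.1632 − 0.82011×3.3286)/0.17989 = -8.7089 → z₀ = 0.0001651 m
V₃ = V₁ · ln(z₃/z₀)/ln(z₁/z₀) = 15.5 × 13.0143/9.8720 = 20.4336 m/s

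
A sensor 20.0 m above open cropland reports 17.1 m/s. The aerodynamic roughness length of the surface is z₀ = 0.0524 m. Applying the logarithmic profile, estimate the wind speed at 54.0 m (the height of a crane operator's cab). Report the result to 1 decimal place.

Log law: V(z) ∝ ln(z/z₀), so V₂/V₁ = ln(z₂/z₀) / ln(z₁/z₀).
ln(54.0/0.0524) = 6.9378, ln(20.0/0.0524) = 5.9446
V₂ = 17.1 × 6.9378/5.9446 = 17.1 × 1.1671 = 19.9572 m/s

20.0 m/s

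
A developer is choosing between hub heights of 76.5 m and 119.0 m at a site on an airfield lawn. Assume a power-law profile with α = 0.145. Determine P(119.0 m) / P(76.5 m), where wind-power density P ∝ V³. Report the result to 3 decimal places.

Speed ratio: V_B/V_A = (z_B/z_A)^α = (119.0/76.5)^0.145 = (1.5556)^0.145 = 1.06616
Power-density ratio: P_B/P_A = (V_B/V_A)³ = (1.06616)³ = 1.21191

1.212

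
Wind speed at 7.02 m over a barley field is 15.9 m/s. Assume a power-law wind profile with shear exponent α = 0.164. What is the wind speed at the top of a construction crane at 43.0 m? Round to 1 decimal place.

Power-law profile: V₂ = V₁ · (z₂/z₁)^α
V₂ = 15.9 × (43.0/7.02)^0.164 = 15.9 × (6.1254)^0.164
    = 15.9 × 1.3461 = 21.4036 m/s

21.4 m/s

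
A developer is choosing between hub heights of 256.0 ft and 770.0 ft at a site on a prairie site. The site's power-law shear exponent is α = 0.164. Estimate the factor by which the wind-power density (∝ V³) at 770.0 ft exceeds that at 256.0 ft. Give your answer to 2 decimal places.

1.72

Speed ratio: V_B/V_A = (z_B/z_A)^α = (770.0/256.0)^0.164 = (3.0078)^0.164 = 1.19793
Power-density ratio: P_B/P_A = (V_B/V_A)³ = (1.19793)³ = 1.71909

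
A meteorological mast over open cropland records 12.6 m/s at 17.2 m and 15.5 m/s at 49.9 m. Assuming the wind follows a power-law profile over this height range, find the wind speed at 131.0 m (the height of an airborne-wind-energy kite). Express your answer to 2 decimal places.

First find α: α = ln(V₂/V₁)/ln(z₂/z₁) = ln(15.5/12.6)/ln(49.9/17.2) = 0.20714/1.06511 = 0.1945
Extrapolate from 49.9 m to 131.0 m: V₃ = 15.5 × (131.0/49.9)^0.1945 = 15.5 × 1.2065 = 18.7005 m/s

18.70 m/s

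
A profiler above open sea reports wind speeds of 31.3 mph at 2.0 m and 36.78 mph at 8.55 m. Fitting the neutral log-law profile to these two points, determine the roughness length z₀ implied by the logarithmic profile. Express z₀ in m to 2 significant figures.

z₀ ≈ 0.00050 m

Log law: V(z) ∝ ln(z/z₀). With r = V₁/V₂ = 31.3/36.78 = 0.85101,
r · ln(z₂/z₀) = ln(z₁/z₀) ⇒ ln z₀ = (ln z₁ − r·ln z₂)/(1 − r)
ln z₀ = (0.69315 − 0.85101×2.14593) / 0.14899 = -7.6047
z₀ = exp(-7.6047) = 0.0004981 m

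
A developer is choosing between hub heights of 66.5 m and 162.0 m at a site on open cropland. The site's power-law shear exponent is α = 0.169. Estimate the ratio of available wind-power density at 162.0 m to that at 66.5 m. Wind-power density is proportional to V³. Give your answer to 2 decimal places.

Speed ratio: V_B/V_A = (z_B/z_A)^α = (162.0/66.5)^0.169 = (2.4361)^0.169 = 1.16239
Power-density ratio: P_B/P_A = (V_B/V_A)³ = (1.16239)³ = 1.57056

1.57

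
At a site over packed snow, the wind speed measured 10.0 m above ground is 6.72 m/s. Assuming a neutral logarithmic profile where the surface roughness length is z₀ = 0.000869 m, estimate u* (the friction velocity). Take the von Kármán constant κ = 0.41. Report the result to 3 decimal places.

Log law: V(z) = (u*/κ) · ln(z/z₀) ⇒ u* = κ · V / ln(z/z₀)
u* = 0.41 × 6.72 / ln(10.0/0.000869) = 0.41 × 6.72 / 9.3508
   = 2.7552 / 9.3508 = 0.2947 m/s

u* ≈ 0.295 m/s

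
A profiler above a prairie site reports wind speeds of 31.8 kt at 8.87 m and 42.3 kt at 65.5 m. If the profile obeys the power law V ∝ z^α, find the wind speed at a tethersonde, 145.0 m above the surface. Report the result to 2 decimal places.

47.38 kt

First find α: α = ln(V₂/V₁)/ln(z₂/z₁) = ln(42.3/31.8)/ln(65.5/8.87) = 0.28532/1.99938 = 0.1427
Extrapolate from 65.5 m to 145.0 m: V₃ = 42.3 × (145.0/65.5)^0.1427 = 42.3 × 1.1201 = 47.3796 kt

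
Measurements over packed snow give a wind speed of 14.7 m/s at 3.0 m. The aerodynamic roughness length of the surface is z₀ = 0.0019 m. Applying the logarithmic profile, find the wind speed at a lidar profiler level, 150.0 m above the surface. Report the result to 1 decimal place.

Log law: V(z) ∝ ln(z/z₀), so V₂/V₁ = ln(z₂/z₀) / ln(z₁/z₀).
ln(150.0/0.0019) = 11.2765, ln(3.0/0.0019) = 7.3645
V₂ = 14.7 × 11.2765/7.3645 = 14.7 × 1.5312 = 22.5086 m/s

22.5 m/s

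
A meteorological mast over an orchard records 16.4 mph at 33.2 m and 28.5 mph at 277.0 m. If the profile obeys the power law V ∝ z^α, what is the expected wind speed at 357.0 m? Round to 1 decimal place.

30.4 mph

First find α: α = ln(V₂/V₁)/ln(z₂/z₁) = ln(28.5/16.4)/ln(277.0/33.2) = 0.55262/2.12147 = 0.2605
Extrapolate from 277.0 m to 357.0 m: V₃ = 28.5 × (357.0/277.0)^0.2605 = 28.5 × 1.0683 = 30.4472 mph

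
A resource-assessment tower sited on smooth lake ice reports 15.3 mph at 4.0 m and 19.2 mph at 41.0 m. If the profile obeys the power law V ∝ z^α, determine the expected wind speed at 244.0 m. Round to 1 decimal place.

First find α: α = ln(V₂/V₁)/ln(z₂/z₁) = ln(19.2/15.3)/ln(41.0/4.0) = 0.22706/2.32728 = 0.0976
Extrapolate from 41.0 m to 244.0 m: V₃ = 19.2 × (244.0/41.0)^0.0976 = 19.2 × 1.1901 = 22.8494 mph

22.8 mph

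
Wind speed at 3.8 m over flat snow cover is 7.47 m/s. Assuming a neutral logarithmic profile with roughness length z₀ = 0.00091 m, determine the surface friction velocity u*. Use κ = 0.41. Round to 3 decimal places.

u* ≈ 0.367 m/s

Log law: V(z) = (u*/κ) · ln(z/z₀) ⇒ u* = κ · V / ln(z/z₀)
u* = 0.41 × 7.47 / ln(3.8/0.00091) = 0.41 × 7.47 / 8.3371
   = 3.0627 / 8.3371 = 0.3674 m/s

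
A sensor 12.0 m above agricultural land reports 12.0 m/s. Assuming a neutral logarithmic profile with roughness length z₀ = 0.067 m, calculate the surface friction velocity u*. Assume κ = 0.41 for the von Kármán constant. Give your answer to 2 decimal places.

Log law: V(z) = (u*/κ) · ln(z/z₀) ⇒ u* = κ · V / ln(z/z₀)
u* = 0.41 × 12.0 / ln(12.0/0.067) = 0.41 × 12.0 / 5.1880
   = 4.9200 / 5.1880 = 0.9483 m/s

u* ≈ 0.95 m/s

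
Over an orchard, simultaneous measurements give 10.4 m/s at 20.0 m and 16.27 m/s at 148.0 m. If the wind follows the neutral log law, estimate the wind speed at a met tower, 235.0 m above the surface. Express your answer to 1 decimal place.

Log law: V ∝ ln(z/z₀). From the pair, with r = V₁/V₂ = 0.63921,
ln z₀ = (ln z₁ − r·ln z₂)/(1 − r) = (2.9957 − 0.63921×4.9972)/0.36079 = -0.5503 → z₀ = 0.5768 m
V₃ = V₁ · ln(z₃/z₀)/ln(z₁/z₀) = 10.4 × 6.0099/3.5461 = 17.6261 m/s

17.6 m/s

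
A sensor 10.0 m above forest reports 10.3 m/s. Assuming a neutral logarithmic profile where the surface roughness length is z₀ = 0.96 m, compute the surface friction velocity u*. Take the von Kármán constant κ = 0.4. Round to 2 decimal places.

u* ≈ 1.76 m/s

Log law: V(z) = (u*/κ) · ln(z/z₀) ⇒ u* = κ · V / ln(z/z₀)
u* = 0.4 × 10.3 / ln(10.0/0.96) = 0.4 × 10.3 / 2.3434
   = 4.1200 / 2.3434 = 1.7581 m/s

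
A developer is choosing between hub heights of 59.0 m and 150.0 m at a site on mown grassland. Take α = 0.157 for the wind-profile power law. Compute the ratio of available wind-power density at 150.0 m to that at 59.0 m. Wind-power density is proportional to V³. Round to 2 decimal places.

1.55

Speed ratio: V_B/V_A = (z_B/z_A)^α = (150.0/59.0)^0.157 = (2.5424)^0.157 = 1.15777
Power-density ratio: P_B/P_A = (V_B/V_A)³ = (1.15777)³ = 1.55191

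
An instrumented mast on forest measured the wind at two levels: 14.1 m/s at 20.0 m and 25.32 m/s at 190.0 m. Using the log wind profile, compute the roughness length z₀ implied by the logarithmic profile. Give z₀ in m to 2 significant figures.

z₀ ≈ 1.2 m

Log law: V(z) ∝ ln(z/z₀). With r = V₁/V₂ = 14.1/25.32 = 0.55687,
r · ln(z₂/z₀) = ln(z₁/z₀) ⇒ ln z₀ = (ln z₁ − r·ln z₂)/(1 − r)
ln z₀ = (2.99573 − 0.55687×5.24702) / 0.44313 = 0.1666
z₀ = exp(0.1666) = 1.181 m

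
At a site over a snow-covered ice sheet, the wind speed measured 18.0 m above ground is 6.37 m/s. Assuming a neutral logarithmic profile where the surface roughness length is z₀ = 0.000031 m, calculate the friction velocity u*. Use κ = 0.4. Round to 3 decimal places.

u* ≈ 0.192 m/s

Log law: V(z) = (u*/κ) · ln(z/z₀) ⇒ u* = κ · V / ln(z/z₀)
u* = 0.4 × 6.37 / ln(18.0/0.000031) = 0.4 × 6.37 / 13.2719
   = 2.5480 / 13.2719 = 0.1920 m/s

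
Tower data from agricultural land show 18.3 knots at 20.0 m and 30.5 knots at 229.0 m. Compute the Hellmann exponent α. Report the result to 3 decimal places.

Power law: V₂/V₁ = (z₂/z₁)^α ⇒ α = ln(V₂/V₁) / ln(z₂/z₁)
α = ln(30.5/18.3) / ln(229.0/20.0) = ln(1.6667) / ln(11.4500)
  = 0.51083 / 2.43799 = 0.20953

α ≈ 0.210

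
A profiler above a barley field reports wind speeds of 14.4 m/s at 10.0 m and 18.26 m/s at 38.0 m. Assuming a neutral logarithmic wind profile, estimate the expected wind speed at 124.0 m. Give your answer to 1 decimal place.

21.7 m/s

Log law: V ∝ ln(z/z₀). From the pair, with r = V₁/V₂ = 0.78861,
ln z₀ = (ln z₁ − r·ln z₂)/(1 − r) = (2.3026 − 0.78861×3.6376)/0.21139 = -2.6777 → z₀ = 0.06872 m
V₃ = V₁ · ln(z₃/z₀)/ln(z₁/z₀) = 14.4 × 7.4980/4.9803 = 21.6796 m/s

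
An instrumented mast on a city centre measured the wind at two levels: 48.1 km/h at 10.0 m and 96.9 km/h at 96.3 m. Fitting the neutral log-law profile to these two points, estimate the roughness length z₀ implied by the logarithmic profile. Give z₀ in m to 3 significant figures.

z₀ ≈ 1.07 m

Log law: V(z) ∝ ln(z/z₀). With r = V₁/V₂ = 48.1/96.9 = 0.49639,
r · ln(z₂/z₀) = ln(z₁/z₀) ⇒ ln z₀ = (ln z₁ − r·ln z₂)/(1 − r)
ln z₀ = (2.30259 − 0.49639×4.56747) / 0.50361 = 0.0702
z₀ = exp(0.0702) = 1.073 m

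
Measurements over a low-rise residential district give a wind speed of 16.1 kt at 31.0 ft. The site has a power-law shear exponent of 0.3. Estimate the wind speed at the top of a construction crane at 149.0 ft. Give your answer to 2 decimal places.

Power-law profile: V₂ = V₁ · (z₂/z₁)^α
V₂ = 16.1 × (149.0/31.0)^0.3 = 16.1 × (4.8065)^0.3
    = 16.1 × 1.6016 = 25.7854 kt

25.79 kt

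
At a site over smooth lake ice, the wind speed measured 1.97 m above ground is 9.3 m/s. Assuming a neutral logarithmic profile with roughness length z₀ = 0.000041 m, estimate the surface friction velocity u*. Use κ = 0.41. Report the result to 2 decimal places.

u* ≈ 0.35 m/s

Log law: V(z) = (u*/κ) · ln(z/z₀) ⇒ u* = κ · V / ln(z/z₀)
u* = 0.41 × 9.3 / ln(1.97/0.000041) = 0.41 × 9.3 / 10.7800
   = 3.8130 / 10.7800 = 0.3537 m/s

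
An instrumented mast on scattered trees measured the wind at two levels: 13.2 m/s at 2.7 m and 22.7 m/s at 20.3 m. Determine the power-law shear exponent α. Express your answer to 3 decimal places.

Power law: V₂/V₁ = (z₂/z₁)^α ⇒ α = ln(V₂/V₁) / ln(z₂/z₁)
α = ln(22.7/13.2) / ln(20.3/2.7) = ln(1.7197) / ln(7.5185)
  = 0.54215 / 2.01737 = 0.26874

α ≈ 0.269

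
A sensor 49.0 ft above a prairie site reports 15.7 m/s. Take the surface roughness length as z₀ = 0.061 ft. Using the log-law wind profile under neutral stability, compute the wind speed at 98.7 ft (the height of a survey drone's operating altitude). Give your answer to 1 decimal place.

17.3 m/s

Log law: V(z) ∝ ln(z/z₀), so V₂/V₁ = ln(z₂/z₀) / ln(z₁/z₀).
ln(98.7/0.061) = 7.3890, ln(49.0/0.061) = 6.6887
V₂ = 15.7 × 7.3890/6.6887 = 15.7 × 1.1047 = 17.3437 m/s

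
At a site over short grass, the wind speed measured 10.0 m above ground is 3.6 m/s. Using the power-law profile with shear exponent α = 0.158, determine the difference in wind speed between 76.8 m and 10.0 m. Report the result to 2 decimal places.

Power law: V₂ = V₁ · (z₂/z₁)^α = 3.6 × (7.6800)^0.158 = 4.9681 m/s
ΔV = 4.9681 − 3.6 = 1.3681 m/s

1.37 m/s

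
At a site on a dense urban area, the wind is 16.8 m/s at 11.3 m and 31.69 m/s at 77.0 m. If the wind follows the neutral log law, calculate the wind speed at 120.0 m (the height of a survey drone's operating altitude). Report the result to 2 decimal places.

Log law: V ∝ ln(z/z₀). From the pair, with r = V₁/V₂ = 0.53014,
ln z₀ = (ln z₁ − r·ln z₂)/(1 − r) = (2.4248 − 0.53014×4.3438)/0.46986 = 0.2596 → z₀ = 1.296 m
V₃ = V₁ · ln(z₃/z₀)/ln(z₁/z₀) = 16.8 × 4.5278/2.1652 = 35.1327 m/s

35.13 m/s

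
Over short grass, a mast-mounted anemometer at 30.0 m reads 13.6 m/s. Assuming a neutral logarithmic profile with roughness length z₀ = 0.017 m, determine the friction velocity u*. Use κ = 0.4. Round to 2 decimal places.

Log law: V(z) = (u*/κ) · ln(z/z₀) ⇒ u* = κ · V / ln(z/z₀)
u* = 0.4 × 13.6 / ln(30.0/0.017) = 0.4 × 13.6 / 7.4757
   = 5.4400 / 7.4757 = 0.7277 m/s

u* ≈ 0.73 m/s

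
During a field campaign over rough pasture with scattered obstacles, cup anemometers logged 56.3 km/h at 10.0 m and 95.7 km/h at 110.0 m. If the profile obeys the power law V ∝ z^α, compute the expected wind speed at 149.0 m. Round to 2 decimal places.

102.35 km/h

First find α: α = ln(V₂/V₁)/ln(z₂/z₁) = ln(95.7/56.3)/ln(110.0/10.0) = 0.53052/2.39790 = 0.2212
Extrapolate from 110.0 m to 149.0 m: V₃ = 95.7 × (149.0/110.0)^0.2212 = 95.7 × 1.0694 = 102.3460 km/h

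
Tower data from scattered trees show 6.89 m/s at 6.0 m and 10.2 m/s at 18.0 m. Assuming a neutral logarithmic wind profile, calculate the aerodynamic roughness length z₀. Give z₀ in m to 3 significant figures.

Log law: V(z) ∝ ln(z/z₀). With r = V₁/V₂ = 6.89/10.2 = 0.67549,
r · ln(z₂/z₀) = ln(z₁/z₀) ⇒ ln z₀ = (ln z₁ − r·ln z₂)/(1 − r)
ln z₀ = (1.79176 − 0.67549×2.89037) / 0.32451 = -0.4951
z₀ = exp(-0.4951) = 0.6095 m

z₀ ≈ 0.610 m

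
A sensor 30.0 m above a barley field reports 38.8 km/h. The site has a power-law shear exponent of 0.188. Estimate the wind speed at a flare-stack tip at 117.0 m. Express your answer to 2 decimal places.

50.11 km/h

Power-law profile: V₂ = V₁ · (z₂/z₁)^α
V₂ = 38.8 × (117.0/30.0)^0.188 = 38.8 × (3.9000)^0.188
    = 38.8 × 1.2916 = 50.1132 km/h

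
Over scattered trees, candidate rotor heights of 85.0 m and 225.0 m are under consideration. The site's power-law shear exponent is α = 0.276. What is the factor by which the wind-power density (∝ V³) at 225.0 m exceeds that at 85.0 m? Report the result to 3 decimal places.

2.239

Speed ratio: V_B/V_A = (z_B/z_A)^α = (225.0/85.0)^0.276 = (2.6471)^0.276 = 1.30823
Power-density ratio: P_B/P_A = (V_B/V_A)³ = (1.30823)³ = 2.23897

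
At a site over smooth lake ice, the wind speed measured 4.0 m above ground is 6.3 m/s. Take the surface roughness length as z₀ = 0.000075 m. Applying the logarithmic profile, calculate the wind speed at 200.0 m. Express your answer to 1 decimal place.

8.6 m/s

Log law: V(z) ∝ ln(z/z₀), so V₂/V₁ = ln(z₂/z₀) / ln(z₁/z₀).
ln(200.0/0.000075) = 14.7963, ln(4.0/0.000075) = 10.8843
V₂ = 6.3 × 14.7963/10.8843 = 6.3 × 1.3594 = 8.5643 m/s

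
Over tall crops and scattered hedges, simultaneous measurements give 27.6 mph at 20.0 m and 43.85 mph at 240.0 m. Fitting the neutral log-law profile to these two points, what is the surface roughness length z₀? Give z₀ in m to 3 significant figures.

Log law: V(z) ∝ ln(z/z₀). With r = V₁/V₂ = 27.6/43.85 = 0.62942,
r · ln(z₂/z₀) = ln(z₁/z₀) ⇒ ln z₀ = (ln z₁ − r·ln z₂)/(1 − r)
ln z₀ = (2.99573 − 0.62942×5.48064) / 0.37058 = -1.2248
z₀ = exp(-1.2248) = 0.2938 m

z₀ ≈ 0.294 m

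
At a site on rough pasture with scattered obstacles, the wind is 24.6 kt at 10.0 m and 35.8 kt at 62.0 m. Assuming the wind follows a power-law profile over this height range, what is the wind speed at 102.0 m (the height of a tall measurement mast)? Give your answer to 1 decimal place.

39.7 kt

First find α: α = ln(V₂/V₁)/ln(z₂/z₁) = ln(35.8/24.6)/ln(62.0/10.0) = 0.37520/1.82455 = 0.2056
Extrapolate from 62.0 m to 102.0 m: V₃ = 35.8 × (102.0/62.0)^0.2056 = 35.8 × 1.1078 = 39.6592 kt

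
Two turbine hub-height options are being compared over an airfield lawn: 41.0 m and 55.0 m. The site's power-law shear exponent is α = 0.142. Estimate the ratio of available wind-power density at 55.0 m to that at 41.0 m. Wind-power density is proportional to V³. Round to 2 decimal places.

Speed ratio: V_B/V_A = (z_B/z_A)^α = (55.0/41.0)^0.142 = (1.3415)^0.142 = 1.04260
Power-density ratio: P_B/P_A = (V_B/V_A)³ = (1.04260)³ = 1.13331

1.13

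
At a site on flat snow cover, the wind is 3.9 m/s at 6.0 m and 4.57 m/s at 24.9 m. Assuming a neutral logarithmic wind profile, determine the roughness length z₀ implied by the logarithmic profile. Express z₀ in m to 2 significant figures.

Log law: V(z) ∝ ln(z/z₀). With r = V₁/V₂ = 3.9/4.57 = 0.85339,
r · ln(z₂/z₀) = ln(z₁/z₀) ⇒ ln z₀ = (ln z₁ − r·ln z₂)/(1 − r)
ln z₀ = (1.79176 − 0.85339×3.21487) / 0.14661 = -6.4920
z₀ = exp(-6.4920) = 0.001516 m

z₀ ≈ 0.0015 m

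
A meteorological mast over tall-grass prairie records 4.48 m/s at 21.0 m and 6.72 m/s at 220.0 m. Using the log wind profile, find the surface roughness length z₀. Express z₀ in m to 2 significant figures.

z₀ ≈ 0.19 m

Log law: V(z) ∝ ln(z/z₀). With r = V₁/V₂ = 4.48/6.72 = 0.66667,
r · ln(z₂/z₀) = ln(z₁/z₀) ⇒ ln z₀ = (ln z₁ − r·ln z₂)/(1 − r)
ln z₀ = (3.04452 − 0.66667×5.39363) / 0.33333 = -1.6537
z₀ = exp(-1.6537) = 0.1913 m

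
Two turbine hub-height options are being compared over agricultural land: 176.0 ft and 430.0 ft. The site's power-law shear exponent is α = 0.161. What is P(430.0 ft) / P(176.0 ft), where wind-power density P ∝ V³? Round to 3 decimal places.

1.540

Speed ratio: V_B/V_A = (z_B/z_A)^α = (430.0/176.0)^0.161 = (2.4432)^0.161 = 1.15468
Power-density ratio: P_B/P_A = (V_B/V_A)³ = (1.15468)³ = 1.53951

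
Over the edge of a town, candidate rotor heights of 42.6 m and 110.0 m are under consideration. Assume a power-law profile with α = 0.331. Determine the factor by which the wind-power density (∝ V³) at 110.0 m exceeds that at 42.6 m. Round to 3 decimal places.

Speed ratio: V_B/V_A = (z_B/z_A)^α = (110.0/42.6)^0.331 = (2.5822)^0.331 = 1.36888
Power-density ratio: P_B/P_A = (V_B/V_A)³ = (1.36888)³ = 2.56507

2.565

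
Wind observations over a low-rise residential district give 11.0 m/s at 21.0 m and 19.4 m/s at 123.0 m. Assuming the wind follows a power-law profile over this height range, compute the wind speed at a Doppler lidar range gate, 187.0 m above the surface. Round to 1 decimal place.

First find α: α = ln(V₂/V₁)/ln(z₂/z₁) = ln(19.4/11.0)/ln(123.0/21.0) = 0.56738/1.76766 = 0.3210
Extrapolate from 123.0 m to 187.0 m: V₃ = 19.4 × (187.0/123.0)^0.3210 = 19.4 × 1.1439 = 22.1921 m/s

22.2 m/s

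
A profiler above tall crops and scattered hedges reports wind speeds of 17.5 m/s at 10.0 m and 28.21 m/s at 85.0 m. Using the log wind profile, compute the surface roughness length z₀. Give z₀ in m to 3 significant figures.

Log law: V(z) ∝ ln(z/z₀). With r = V₁/V₂ = 17.5/28.21 = 0.62035,
r · ln(z₂/z₀) = ln(z₁/z₀) ⇒ ln z₀ = (ln z₁ − r·ln z₂)/(1 − r)
ln z₀ = (2.30259 − 0.62035×4.44265) / 0.37965 = -1.1943
z₀ = exp(-1.1943) = 0.3029 m

z₀ ≈ 0.303 m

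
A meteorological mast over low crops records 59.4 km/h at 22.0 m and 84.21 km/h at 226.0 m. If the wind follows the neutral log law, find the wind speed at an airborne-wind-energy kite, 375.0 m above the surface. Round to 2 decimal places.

89.60 km/h

Log law: V ∝ ln(z/z₀). From the pair, with r = V₁/V₂ = 0.70538,
ln z₀ = (ln z₁ − r·ln z₂)/(1 − r) = (3.0910 − 0.70538×5.4205)/0.29462 = -2.4862 → z₀ = 0.08322 m
V₃ = V₁ · ln(z₃/z₀)/ln(z₁/z₀) = 59.4 × 8.4131/5.5773 = 89.6033 km/h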